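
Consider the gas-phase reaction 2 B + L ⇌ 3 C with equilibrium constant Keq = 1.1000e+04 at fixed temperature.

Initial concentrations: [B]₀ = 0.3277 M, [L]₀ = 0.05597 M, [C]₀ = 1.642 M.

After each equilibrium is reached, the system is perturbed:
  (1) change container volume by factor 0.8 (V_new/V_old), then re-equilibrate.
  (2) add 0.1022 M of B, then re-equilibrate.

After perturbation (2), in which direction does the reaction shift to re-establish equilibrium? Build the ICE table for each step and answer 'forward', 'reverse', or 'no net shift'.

Q₀ = 736.6 vs Keq = 1.1000e+04 ⇒ Q<K, forward
Step 1:
                    B           L           C
  init         0.3277     0.05597       1.642
  Δ          -0.09323    -0.04662      0.1398
  eq           0.2345    0.009355       1.782
  solve Keq expr → x = 0.04662; check Q = 1.1000e+04
Then change container volume by factor 0.8 (V_new/V_old).
Step 2:
                    B           L           C
  init         0.2931     0.01169       2.227
  Δ                 0           0           0
  eq           0.2931     0.01169       2.227
  solve Keq expr → x = 0; check Q = 1.1000e+04
Then add 0.1022 M of B.
Step 3:
                    B           L           C
  init         0.3953     0.01169       2.227
  Δ         -0.009617   -0.004808     0.01443
  eq           0.3857    0.006885       2.242
  solve Keq expr → x = 0.004808; check Q = 1.1000e+04

Direction: forward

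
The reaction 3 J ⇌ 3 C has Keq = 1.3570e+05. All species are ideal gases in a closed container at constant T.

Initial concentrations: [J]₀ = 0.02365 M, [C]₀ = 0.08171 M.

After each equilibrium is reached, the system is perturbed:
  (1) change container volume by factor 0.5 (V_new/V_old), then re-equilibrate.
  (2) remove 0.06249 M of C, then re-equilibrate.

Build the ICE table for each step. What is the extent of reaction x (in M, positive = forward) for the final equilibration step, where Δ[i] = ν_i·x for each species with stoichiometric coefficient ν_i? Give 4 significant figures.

x = 3.9761e-04 M

Q₀ = 41.24 vs Keq = 1.3570e+05 ⇒ Q<K, forward
Step 1:
                  J         C
  Initial   0.02365   0.08171
  Change   -0.02164   0.02164
  Equil    0.002011    0.1033
  solve Keq expr → x = 0.007213; check Q = 1.3570e+05
Then change container volume by factor 0.5 (V_new/V_old).
Step 2:
                  J         C
  Initial  0.004022    0.2067
  Change          0         0
  Equil    0.004022    0.2067
  solve Keq expr → x = 0; check Q = 1.3570e+05
Then remove 0.06249 M of C.
Step 3:
                  J         C
  Initial  0.004022    0.1442
  Change  -0.001193  0.001193
  Equil    0.002829    0.1454
  solve Keq expr → x = 3.9761e-04; check Q = 1.3570e+05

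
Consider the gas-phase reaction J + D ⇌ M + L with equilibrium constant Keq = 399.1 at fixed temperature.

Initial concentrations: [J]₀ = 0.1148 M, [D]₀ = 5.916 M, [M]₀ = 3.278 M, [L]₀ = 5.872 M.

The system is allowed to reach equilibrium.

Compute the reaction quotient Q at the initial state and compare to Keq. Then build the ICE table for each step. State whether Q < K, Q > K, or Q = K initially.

Q₀ = 28.34 vs Keq = 399.1 ⇒ Q<K, forward
Step 1:
                  J         D         M         L
  I          0.1148     5.916     3.278     5.872
  C         -0.1061   -0.1061    0.1061    0.1061
  E        0.008725      5.81     3.384     5.978
  solve Keq expr → x = 0.1061; check Q = 399.1

Q₀ = 28.34; Q < K (proceeds forward)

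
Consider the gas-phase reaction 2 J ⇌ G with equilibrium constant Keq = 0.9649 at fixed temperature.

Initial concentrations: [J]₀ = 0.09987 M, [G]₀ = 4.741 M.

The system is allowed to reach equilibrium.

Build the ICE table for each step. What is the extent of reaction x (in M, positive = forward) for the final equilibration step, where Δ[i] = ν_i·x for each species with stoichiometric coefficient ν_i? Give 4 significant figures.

x = -0.9422 M

Q₀ = 475.3 vs Keq = 0.9649 ⇒ Q>K, reverse
Step 1:
                  J         G
  I         0.09987     4.741
  C           1.884   -0.9422
  E           1.984     3.799
  solve Keq expr → x = -0.9422; check Q = 0.9649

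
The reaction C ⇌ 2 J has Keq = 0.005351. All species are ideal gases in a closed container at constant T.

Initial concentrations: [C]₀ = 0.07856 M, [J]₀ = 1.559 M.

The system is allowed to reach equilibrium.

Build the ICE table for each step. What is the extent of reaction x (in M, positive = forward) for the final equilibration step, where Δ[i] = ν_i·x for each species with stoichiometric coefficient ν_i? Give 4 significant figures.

x = -0.7463 M

Q₀ = 30.94 vs Keq = 0.005351 ⇒ Q>K, reverse
Step 1:
                   C          J
  init       0.07856      1.559
  Δ           0.7463     -1.493
  eq          0.8248    0.06644
  solve Keq expr → x = -0.7463; check Q = 0.005351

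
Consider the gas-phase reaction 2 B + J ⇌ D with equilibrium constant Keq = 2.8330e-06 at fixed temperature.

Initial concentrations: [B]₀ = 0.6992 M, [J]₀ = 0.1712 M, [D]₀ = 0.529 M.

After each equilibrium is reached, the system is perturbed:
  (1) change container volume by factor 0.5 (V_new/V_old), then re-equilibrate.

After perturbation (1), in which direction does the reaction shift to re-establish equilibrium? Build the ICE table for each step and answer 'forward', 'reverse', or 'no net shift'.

Direction: forward

Q₀ = 6.32 vs Keq = 2.8330e-06 ⇒ Q>K, reverse
Step 1:
                    B           J           D
  init         0.6992      0.1712       0.529
  Δ             1.058       0.529      -0.529
  eq            1.757      0.7002  6.1249e-06
  solve Keq expr → x = -0.529; check Q = 2.8330e-06
Then change container volume by factor 0.5 (V_new/V_old).
Step 2:
                    B           J           D
  init          3.514         1.4  1.2250e-05
  Δ       -7.3493e-05 -3.6746e-05  3.6746e-05
  eq            3.514         1.4  4.8996e-05
  solve Keq expr → x = 3.6746e-05; check Q = 2.8330e-06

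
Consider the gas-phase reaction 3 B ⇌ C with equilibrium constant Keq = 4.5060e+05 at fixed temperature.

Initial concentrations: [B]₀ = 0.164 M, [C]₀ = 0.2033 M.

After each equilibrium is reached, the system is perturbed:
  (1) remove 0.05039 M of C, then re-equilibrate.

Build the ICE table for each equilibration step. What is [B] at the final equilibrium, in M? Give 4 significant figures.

[B]_eq = 0.007691 M

Q₀ = 46.09 vs Keq = 4.5060e+05 ⇒ Q<K, forward
Step 1:
                    B           C
  init          0.164      0.2033
  Δ           -0.1557     0.05191
  eq         0.008274      0.2552
  solve Keq expr → x = 0.05191; check Q = 4.5060e+05
Then remove 0.05039 M of C.
Step 2:
                    B           C
  init       0.008274      0.2048
  Δ       -5.8249e-04  1.9416e-04
  eq         0.007691       0.205
  solve Keq expr → x = 1.9416e-04; check Q = 4.5060e+05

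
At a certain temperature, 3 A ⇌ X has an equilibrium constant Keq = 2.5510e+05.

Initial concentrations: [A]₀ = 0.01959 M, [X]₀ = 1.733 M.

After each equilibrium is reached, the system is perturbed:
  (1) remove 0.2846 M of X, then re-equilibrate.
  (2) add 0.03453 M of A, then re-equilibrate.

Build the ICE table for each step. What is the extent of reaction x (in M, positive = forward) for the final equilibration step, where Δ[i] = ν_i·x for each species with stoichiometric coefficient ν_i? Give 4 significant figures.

Q₀ = 2.3051e+05 vs Keq = 2.5510e+05 ⇒ Q<K, forward
Step 1:
                    A           X
  I           0.01959       1.733
  C       -6.4996e-04  2.1665e-04
  E           0.01894       1.733
  solve Keq expr → x = 2.1665e-04; check Q = 2.5510e+05
Then remove 0.2846 M of X.
Step 2:
                    A           X
  I           0.01894       1.449
  C         -0.001098  3.6591e-04
  E           0.01784       1.449
  solve Keq expr → x = 3.6591e-04; check Q = 2.5510e+05
Then add 0.03453 M of A.
Step 3:
                    A           X
  I           0.05237       1.449
  C          -0.03448     0.01149
  E           0.01789        1.46
  solve Keq expr → x = 0.01149; check Q = 2.5510e+05

x = 0.01149 M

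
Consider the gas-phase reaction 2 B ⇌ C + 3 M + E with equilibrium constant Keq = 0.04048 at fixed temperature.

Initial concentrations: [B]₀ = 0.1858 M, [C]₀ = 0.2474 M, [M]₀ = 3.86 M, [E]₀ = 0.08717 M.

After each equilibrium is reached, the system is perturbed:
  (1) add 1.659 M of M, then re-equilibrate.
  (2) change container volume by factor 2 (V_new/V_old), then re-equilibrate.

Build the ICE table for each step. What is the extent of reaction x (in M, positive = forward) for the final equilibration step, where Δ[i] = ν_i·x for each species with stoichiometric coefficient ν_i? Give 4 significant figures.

Q₀ = 35.93 vs Keq = 0.04048 ⇒ Q>K, reverse
Step 1:
                    B           C           M           E
  init         0.1858      0.2474        3.86     0.08717
  Δ             0.173    -0.08648     -0.2594    -0.08648
  eq           0.3588      0.1609       3.601  6.9358e-04
  solve Keq expr → x = -0.08648; check Q = 0.04048
Then add 1.659 M of M.
Step 2:
                    B           C           M           E
  init         0.3588      0.1609        5.26  6.9358e-04
  Δ        9.3813e-04 -4.6907e-04   -0.001407 -4.6907e-04
  eq           0.3597      0.1605       5.258  2.2452e-04
  solve Keq expr → x = -4.6907e-04; check Q = 0.04048
Then change container volume by factor 2 (V_new/V_old).
Step 3:
                    B           C           M           E
  init         0.1798     0.08023       2.629  1.1226e-04
  Δ          -0.00152  7.6012e-04     0.00228  7.6012e-04
  eq           0.1783     0.08099       2.631  8.7238e-04
  solve Keq expr → x = 7.6012e-04; check Q = 0.04048

x = 7.6012e-04 M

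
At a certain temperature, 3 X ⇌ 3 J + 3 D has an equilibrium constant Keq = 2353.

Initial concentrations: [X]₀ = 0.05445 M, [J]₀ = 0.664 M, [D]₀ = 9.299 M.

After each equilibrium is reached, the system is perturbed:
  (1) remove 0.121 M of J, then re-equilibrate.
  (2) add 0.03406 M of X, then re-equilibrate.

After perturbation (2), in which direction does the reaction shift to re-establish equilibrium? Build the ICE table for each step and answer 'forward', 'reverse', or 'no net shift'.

Direction: forward

Q₀ = 1.4582e+06 vs Keq = 2353 ⇒ Q>K, reverse
Step 1:
                  X         J         D
  init      0.05445     0.664     9.299
  Δ          0.2367   -0.2367   -0.2367
  eq         0.2911    0.4273     9.062
  solve Keq expr → x = -0.0789; check Q = 2353
Then remove 0.121 M of J.
Step 2:
                  X         J         D
  init       0.2911    0.3063     9.062
  Δ        -0.04827   0.04827   0.04827
  eq         0.2429    0.3546     9.111
  solve Keq expr → x = 0.01609; check Q = 2353
Then add 0.03406 M of X.
Step 3:
                  X         J         D
  init       0.2769    0.3546     9.111
  Δ        -0.01988   0.01988   0.01988
  eq         0.2571    0.3745      9.13
  solve Keq expr → x = 0.006627; check Q = 2353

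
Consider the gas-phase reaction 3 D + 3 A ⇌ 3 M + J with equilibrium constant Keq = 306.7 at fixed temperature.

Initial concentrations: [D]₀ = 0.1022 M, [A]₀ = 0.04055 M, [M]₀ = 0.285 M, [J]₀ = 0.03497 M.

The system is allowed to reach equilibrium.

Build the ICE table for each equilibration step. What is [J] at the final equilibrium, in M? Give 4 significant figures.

Q₀ = 1.1374e+04 vs Keq = 306.7 ⇒ Q>K, reverse
Step 1:
                  D         A         M         J
  I          0.1022   0.04055     0.285   0.03497
  C         0.03573   0.03573  -0.03573  -0.01191
  E          0.1379   0.07628    0.2493   0.02306
  solve Keq expr → x = -0.01191; check Q = 306.7

[J]_eq = 0.02306 M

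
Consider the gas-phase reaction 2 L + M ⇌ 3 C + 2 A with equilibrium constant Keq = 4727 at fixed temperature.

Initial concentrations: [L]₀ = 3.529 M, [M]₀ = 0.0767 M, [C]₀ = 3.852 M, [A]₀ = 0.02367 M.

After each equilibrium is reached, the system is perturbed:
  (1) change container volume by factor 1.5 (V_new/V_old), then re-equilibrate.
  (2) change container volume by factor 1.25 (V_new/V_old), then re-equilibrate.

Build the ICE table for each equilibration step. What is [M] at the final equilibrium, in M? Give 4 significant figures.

[M]_eq = 6.0051e-06 M

Q₀ = 0.03352 vs Keq = 4727 ⇒ Q<K, forward
Step 1:
                  L         M         C         A
  Initial     3.529    0.0767     3.852   0.02367
  Change    -0.1533  -0.07666      0.23    0.1533
  Equil       3.376 3.9556e-05     4.082     0.177
  solve Keq expr → x = 0.07666; check Q = 4727
Then change container volume by factor 1.5 (V_new/V_old).
Step 2:
                  L         M         C         A
  Initial      2.25 2.6370e-05     2.721     0.118
  Change  -2.9287e-05 -1.4643e-05 4.3930e-05 2.9287e-05
  Equil        2.25 1.1727e-05     2.721     0.118
  solve Keq expr → x = 1.4643e-05; check Q = 4727
Then change container volume by factor 1.25 (V_new/V_old).
Step 3:
                  L         M         C         A
  Initial       1.8 9.3815e-06     2.177   0.09442
  Change  -6.7527e-06 -3.3763e-06 1.0129e-05 6.7527e-06
  Equil         1.8 6.0051e-06     2.177   0.09443
  solve Keq expr → x = 3.3763e-06; check Q = 4727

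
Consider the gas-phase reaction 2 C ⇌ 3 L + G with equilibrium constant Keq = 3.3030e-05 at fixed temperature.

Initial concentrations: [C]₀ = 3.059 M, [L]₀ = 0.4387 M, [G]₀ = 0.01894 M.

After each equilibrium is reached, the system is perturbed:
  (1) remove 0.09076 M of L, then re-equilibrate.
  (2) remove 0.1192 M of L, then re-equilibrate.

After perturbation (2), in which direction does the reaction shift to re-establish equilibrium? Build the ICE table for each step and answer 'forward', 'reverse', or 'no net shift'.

Q₀ = 1.7089e-04 vs Keq = 3.3030e-05 ⇒ Q>K, reverse
Step 1:
                  C         L         G
  I           3.059    0.4387   0.01894
  C         0.02782  -0.04173  -0.01391
  E           3.087     0.397  0.005031
  solve Keq expr → x = -0.01391; check Q = 3.3030e-05
Then remove 0.09076 M of L.
Step 2:
                  C         L         G
  I           3.087    0.3062  0.005031
  C       -0.009068    0.0136  0.004534
  E           3.078    0.3198  0.009565
  solve Keq expr → x = 0.004534; check Q = 3.3030e-05
Then remove 0.1192 M of L.
Step 3:
                  C         L         G
  I           3.078    0.2006  0.009565
  C        -0.02578   0.03867   0.01289
  E           3.052    0.2393   0.02246
  solve Keq expr → x = 0.01289; check Q = 3.3030e-05

Direction: forward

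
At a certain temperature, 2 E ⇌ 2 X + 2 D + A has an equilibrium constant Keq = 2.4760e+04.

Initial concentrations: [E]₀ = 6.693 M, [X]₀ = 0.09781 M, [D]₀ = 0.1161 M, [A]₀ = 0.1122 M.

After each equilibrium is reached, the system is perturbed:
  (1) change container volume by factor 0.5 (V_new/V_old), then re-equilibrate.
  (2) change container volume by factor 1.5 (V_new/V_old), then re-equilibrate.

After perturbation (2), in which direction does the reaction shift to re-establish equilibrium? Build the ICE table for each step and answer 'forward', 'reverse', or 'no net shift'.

Q₀ = 3.2298e-07 vs Keq = 2.4760e+04 ⇒ Q<K, forward
Step 1:
                   E          X          D          A
  Initial      6.693    0.09781     0.1161     0.1122
  Change      -6.234      6.234      6.234      3.117
  Equil       0.4592      6.332       6.35      3.229
  solve Keq expr → x = 3.117; check Q = 2.4760e+04
Then change container volume by factor 0.5 (V_new/V_old).
Step 2:
                   E          X          D          A
  Initial     0.9183      12.66       12.7      6.458
  Change       1.137     -1.137     -1.137    -0.5686
  Equil        2.055      11.53      11.56       5.89
  solve Keq expr → x = -0.5686; check Q = 2.4760e+04
Then change container volume by factor 1.5 (V_new/V_old).
Step 3:
                   E          X          D          A
  Initial       1.37      7.684      7.708      3.926
  Change     -0.4983     0.4983     0.4983     0.2491
  Equil        0.872      8.182      8.207      4.176
  solve Keq expr → x = 0.2491; check Q = 2.4760e+04

Direction: forward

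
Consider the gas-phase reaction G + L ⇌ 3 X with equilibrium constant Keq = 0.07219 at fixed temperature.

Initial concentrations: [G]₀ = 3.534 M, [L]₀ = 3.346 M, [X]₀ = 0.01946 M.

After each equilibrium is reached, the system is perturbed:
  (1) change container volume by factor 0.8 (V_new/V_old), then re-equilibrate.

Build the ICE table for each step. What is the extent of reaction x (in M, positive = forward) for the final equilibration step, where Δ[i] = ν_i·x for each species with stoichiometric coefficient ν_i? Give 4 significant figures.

x = -0.02523 M

Q₀ = 6.2321e-07 vs Keq = 0.07219 ⇒ Q<K, forward
Step 1:
                   G          L          X
  init         3.534      3.346    0.01946
  Δ          -0.2916    -0.2916     0.8747
  eq           3.242      3.054     0.8942
  solve Keq expr → x = 0.2916; check Q = 0.07219
Then change container volume by factor 0.8 (V_new/V_old).
Step 2:
                   G          L          X
  init         4.053      3.818      1.118
  Δ          0.02523    0.02523   -0.07569
  eq           4.078      3.843      1.042
  solve Keq expr → x = -0.02523; check Q = 0.07219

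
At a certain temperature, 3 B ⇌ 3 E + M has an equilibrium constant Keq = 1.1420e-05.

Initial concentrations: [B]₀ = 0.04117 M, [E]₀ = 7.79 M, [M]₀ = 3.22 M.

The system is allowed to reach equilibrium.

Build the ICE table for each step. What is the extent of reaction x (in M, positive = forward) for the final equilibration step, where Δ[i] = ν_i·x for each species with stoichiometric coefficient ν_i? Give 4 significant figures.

x = -2.532 M

Q₀ = 2.1814e+07 vs Keq = 1.1420e-05 ⇒ Q>K, reverse
Step 1:
                    B           E           M
  I           0.04117        7.79        3.22
  C             7.595      -7.595      -2.532
  E             7.636      0.1948      0.6883
  solve Keq expr → x = -2.532; check Q = 1.1420e-05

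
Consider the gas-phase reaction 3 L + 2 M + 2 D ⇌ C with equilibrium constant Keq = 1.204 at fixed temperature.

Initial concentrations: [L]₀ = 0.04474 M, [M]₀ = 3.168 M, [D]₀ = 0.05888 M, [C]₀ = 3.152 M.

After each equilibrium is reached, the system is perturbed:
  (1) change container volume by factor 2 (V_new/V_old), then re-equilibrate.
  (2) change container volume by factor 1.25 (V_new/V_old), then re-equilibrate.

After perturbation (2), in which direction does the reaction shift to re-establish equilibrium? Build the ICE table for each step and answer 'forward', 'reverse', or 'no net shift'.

Direction: reverse

Q₀ = 1.0116e+06 vs Keq = 1.204 ⇒ Q>K, reverse
Step 1:
                   L          M          D          C
  init       0.04474      3.168    0.05888      3.152
  Δ           0.7703     0.5135     0.5135    -0.2568
  eq          0.8151      3.682     0.5724      2.895
  solve Keq expr → x = -0.2568; check Q = 1.204
Then change container volume by factor 2 (V_new/V_old).
Step 2:
                   L          M          D          C
  init        0.4075      1.841     0.2862      1.448
  Δ           0.4624     0.3082     0.3082    -0.1541
  eq          0.8699      2.149     0.5945      1.293
  solve Keq expr → x = -0.1541; check Q = 1.204
Then change container volume by factor 1.25 (V_new/V_old).
Step 3:
                   L          M          D          C
  init        0.6959      1.719     0.4756      1.035
  Δ           0.1806     0.1204     0.1204    -0.0602
  eq          0.8765       1.84      0.596     0.9746
  solve Keq expr → x = -0.0602; check Q = 1.204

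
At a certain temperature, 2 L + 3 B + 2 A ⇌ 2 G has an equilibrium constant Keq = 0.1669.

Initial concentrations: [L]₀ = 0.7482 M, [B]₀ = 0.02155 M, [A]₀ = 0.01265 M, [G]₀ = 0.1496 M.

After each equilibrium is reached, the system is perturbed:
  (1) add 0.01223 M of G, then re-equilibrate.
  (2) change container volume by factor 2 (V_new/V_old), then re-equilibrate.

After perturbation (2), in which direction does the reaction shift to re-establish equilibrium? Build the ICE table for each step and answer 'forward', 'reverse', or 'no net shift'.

Direction: reverse

Q₀ = 2.4963e+07 vs Keq = 0.1669 ⇒ Q>K, reverse
Step 1:
                  L         B         A         G
  Initial    0.7482   0.02155   0.01265    0.1496
  Change     0.1431    0.2146    0.1431   -0.1431
  Equil      0.8913    0.2362    0.1557  0.006509
  solve Keq expr → x = -0.07155; check Q = 0.1669
Then add 0.01223 M of G.
Step 2:
                  L         B         A         G
  Initial    0.8913    0.2362    0.1557   0.01874
  Change    0.01094   0.01641   0.01094  -0.01094
  Equil      0.9022    0.2526    0.1667    0.0078
  solve Keq expr → x = -0.00547; check Q = 0.1669
Then change container volume by factor 2 (V_new/V_old).
Step 3:
                  L         B         A         G
  Initial    0.4511    0.1263   0.08334    0.0039
  Change   0.003139  0.004708  0.003139 -0.003139
  Equil      0.4543     0.131   0.08648 7.6098e-04
  solve Keq expr → x = -0.001569; check Q = 0.1669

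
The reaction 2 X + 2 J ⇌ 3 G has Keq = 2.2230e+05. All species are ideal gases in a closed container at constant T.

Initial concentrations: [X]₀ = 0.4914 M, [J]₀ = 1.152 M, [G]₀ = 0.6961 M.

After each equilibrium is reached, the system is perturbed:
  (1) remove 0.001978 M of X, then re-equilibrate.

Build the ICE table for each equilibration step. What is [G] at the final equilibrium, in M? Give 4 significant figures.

[G]_eq = 1.422 M

Q₀ = 1.053 vs Keq = 2.2230e+05 ⇒ Q<K, forward
Step 1:
                    X           J           G
  init         0.4914       1.152      0.6961
  Δ            -0.486      -0.486       0.729
  eq         0.005418       0.666       1.425
  solve Keq expr → x = 0.243; check Q = 2.2230e+05
Then remove 0.001978 M of X.
Step 2:
                    X           J           G
  init        0.00344       0.666       1.425
  Δ          0.001946    0.001946   -0.002918
  eq         0.005385       0.668       1.422
  solve Keq expr → x = -9.7282e-04; check Q = 2.2230e+05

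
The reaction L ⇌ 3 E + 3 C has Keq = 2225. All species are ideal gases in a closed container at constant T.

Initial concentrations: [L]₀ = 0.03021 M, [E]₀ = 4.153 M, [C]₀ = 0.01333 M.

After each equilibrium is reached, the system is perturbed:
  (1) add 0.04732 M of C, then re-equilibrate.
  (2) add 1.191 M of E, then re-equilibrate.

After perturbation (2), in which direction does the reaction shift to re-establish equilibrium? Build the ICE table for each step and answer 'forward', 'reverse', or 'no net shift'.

Q₀ = 0.005616 vs Keq = 2225 ⇒ Q<K, forward
Step 1:
                   L          E          C
  I          0.03021      4.153    0.01333
  C         -0.03017    0.09051    0.09051
  E       3.8459e-05      4.244     0.1038
  solve Keq expr → x = 0.03017; check Q = 2225
Then add 0.04732 M of C.
Step 2:
                   L          E          C
  I       3.8459e-05      4.244     0.1512
  C       7.9591e-05 -2.3877e-04 -2.3877e-04
  E       1.1805e-04      4.243     0.1509
  solve Keq expr → x = -7.9591e-05; check Q = 2225
Then add 1.191 M of E.
Step 3:
                   L          E          C
  I       1.1805e-04      5.434     0.1509
  C       1.2797e-04 -3.8392e-04 -3.8392e-04
  E       2.4602e-04      5.434     0.1505
  solve Keq expr → x = -1.2797e-04; check Q = 2225

Direction: reverse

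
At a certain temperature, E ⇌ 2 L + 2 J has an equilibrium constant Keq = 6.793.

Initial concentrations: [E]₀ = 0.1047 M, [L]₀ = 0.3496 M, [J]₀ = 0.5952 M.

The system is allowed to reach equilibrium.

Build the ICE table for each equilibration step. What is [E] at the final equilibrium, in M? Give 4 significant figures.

[E]_eq = 0.02245 M

Q₀ = 0.4135 vs Keq = 6.793 ⇒ Q<K, forward
Step 1:
                    E           L           J
  Initial      0.1047      0.3496      0.5952
  Change     -0.08225      0.1645      0.1645
  Equil       0.02245      0.5141      0.7597
  solve Keq expr → x = 0.08225; check Q = 6.793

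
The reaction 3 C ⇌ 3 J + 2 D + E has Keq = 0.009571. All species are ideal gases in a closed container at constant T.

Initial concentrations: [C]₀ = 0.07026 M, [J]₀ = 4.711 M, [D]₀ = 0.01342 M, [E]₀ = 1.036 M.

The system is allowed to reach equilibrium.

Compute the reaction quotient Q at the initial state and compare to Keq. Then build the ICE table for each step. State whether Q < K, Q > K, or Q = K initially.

Q₀ = 56.24 vs Keq = 0.009571 ⇒ Q>K, reverse
Step 1:
                   C          J          D          E
  init       0.07026      4.711    0.01342      1.036
  Δ          0.01975   -0.01975   -0.01316  -0.006582
  eq         0.09001      4.691 2.5624e-04      1.029
  solve Keq expr → x = -0.006582; check Q = 0.009571

Q₀ = 56.24; Q > K (proceeds reverse)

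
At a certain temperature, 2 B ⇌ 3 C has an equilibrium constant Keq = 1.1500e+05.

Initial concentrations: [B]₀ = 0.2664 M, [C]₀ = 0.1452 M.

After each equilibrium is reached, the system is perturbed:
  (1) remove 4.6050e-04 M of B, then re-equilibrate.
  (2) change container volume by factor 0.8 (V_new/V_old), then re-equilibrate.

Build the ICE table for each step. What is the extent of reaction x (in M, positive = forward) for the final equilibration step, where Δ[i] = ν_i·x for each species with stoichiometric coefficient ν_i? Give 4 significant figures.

x = -8.6414e-05 M

Q₀ = 0.04314 vs Keq = 1.1500e+05 ⇒ Q<K, forward
Step 1:
                   B          C
  init        0.2664     0.1452
  Δ          -0.2652     0.3978
  eq         0.00118      0.543
  solve Keq expr → x = 0.1326; check Q = 1.1500e+05
Then remove 4.6050e-04 M of B.
Step 2:
                   B          C
  init    7.1951e-04      0.543
  Δ       4.5826e-04 -6.8739e-04
  eq        0.001178     0.5423
  solve Keq expr → x = -2.2913e-04; check Q = 1.1500e+05
Then change container volume by factor 0.8 (V_new/V_old).
Step 3:
                   B          C
  init      0.001472     0.6779
  Δ       1.7283e-04 -2.5924e-04
  eq        0.001645     0.6777
  solve Keq expr → x = -8.6414e-05; check Q = 1.1500e+05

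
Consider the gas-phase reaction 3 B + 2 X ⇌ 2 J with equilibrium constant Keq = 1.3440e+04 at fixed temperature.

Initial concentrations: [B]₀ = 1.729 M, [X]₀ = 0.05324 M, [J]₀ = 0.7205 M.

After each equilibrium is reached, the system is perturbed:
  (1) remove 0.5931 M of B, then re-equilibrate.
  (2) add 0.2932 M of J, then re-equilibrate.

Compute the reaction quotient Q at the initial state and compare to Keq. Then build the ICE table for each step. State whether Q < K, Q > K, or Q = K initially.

Q₀ = 35.43 vs Keq = 1.3440e+04 ⇒ Q<K, forward
Step 1:
                  B         X         J
  I           1.729   0.05324    0.7205
  C        -0.07517  -0.05011   0.05011
  E           1.654  0.003125    0.7706
  solve Keq expr → x = 0.02506; check Q = 1.3440e+04
Then remove 0.5931 M of B.
Step 2:
                  B         X         J
  I           1.061  0.003125    0.7706
  C        0.004349  0.002899 -0.002899
  E           1.065  0.006025    0.7677
  solve Keq expr → x = -0.00145; check Q = 1.3440e+04
Then add 0.2932 M of J.
Step 3:
                  B         X         J
  I           1.065  0.006025     1.061
  C        0.003366  0.002244 -0.002244
  E           1.068  0.008269     1.059
  solve Keq expr → x = -0.001122; check Q = 1.3440e+04

Q₀ = 35.43; Q < K (proceeds forward)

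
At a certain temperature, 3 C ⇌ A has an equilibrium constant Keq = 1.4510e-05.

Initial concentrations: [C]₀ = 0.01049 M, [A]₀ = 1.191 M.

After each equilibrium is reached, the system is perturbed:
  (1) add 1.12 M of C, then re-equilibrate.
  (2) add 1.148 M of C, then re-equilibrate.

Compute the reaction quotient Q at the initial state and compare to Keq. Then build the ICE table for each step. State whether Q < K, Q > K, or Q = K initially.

Q₀ = 1.0318e+06 vs Keq = 1.4510e-05 ⇒ Q>K, reverse
Step 1:
                  C         A
  I         0.01049     1.191
  C           3.571     -1.19
  E           3.581 6.6659e-04
  solve Keq expr → x = -1.19; check Q = 1.4510e-05
Then add 1.12 M of C.
Step 2:
                  C         A
  I           4.701 6.6659e-04
  C       -0.002517 8.3890e-04
  E           4.699  0.001505
  solve Keq expr → x = 8.3890e-04; check Q = 1.4510e-05
Then add 1.148 M of C.
Step 3:
                  C         A
  I           5.847  0.001505
  C       -0.004166  0.001389
  E           5.843  0.002894
  solve Keq expr → x = 0.001389; check Q = 1.4510e-05

Q₀ = 1.0318e+06; Q > K (proceeds reverse)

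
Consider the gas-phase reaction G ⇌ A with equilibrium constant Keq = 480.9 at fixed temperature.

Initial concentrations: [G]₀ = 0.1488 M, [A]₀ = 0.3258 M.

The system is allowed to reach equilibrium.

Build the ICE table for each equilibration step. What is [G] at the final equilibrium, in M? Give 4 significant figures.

Q₀ = 2.19 vs Keq = 480.9 ⇒ Q<K, forward
Step 1:
                   G          A
  I           0.1488     0.3258
  C          -0.1478     0.1478
  E       9.8485e-04     0.4736
  solve Keq expr → x = 0.1478; check Q = 480.9

[G]_eq = 9.8485e-04 M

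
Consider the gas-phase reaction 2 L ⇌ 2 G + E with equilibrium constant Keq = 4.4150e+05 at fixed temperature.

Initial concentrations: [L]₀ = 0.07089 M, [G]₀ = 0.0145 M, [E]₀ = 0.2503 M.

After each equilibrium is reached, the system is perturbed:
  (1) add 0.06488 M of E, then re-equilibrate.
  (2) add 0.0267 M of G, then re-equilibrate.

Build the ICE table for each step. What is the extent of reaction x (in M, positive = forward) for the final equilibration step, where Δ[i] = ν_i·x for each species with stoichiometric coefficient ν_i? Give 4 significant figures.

x = -1.1885e-05 M

Q₀ = 0.01047 vs Keq = 4.4150e+05 ⇒ Q<K, forward
Step 1:
                   L          G          E
  Initial    0.07089     0.0145     0.2503
  Change    -0.07082    0.07082    0.03541
  Equil   6.8637e-05    0.08532     0.2857
  solve Keq expr → x = 0.03541; check Q = 4.4150e+05
Then add 0.06488 M of E.
Step 2:
                   L          G          E
  Initial 6.8637e-05    0.08532     0.3506
  Change  7.3878e-06 -7.3878e-06 -3.6939e-06
  Equil   7.6024e-05    0.08531     0.3506
  solve Keq expr → x = -3.6939e-06; check Q = 4.4150e+05
Then add 0.0267 M of G.
Step 3:
                   L          G          E
  Initial 7.6024e-05      0.112     0.3506
  Change  2.3770e-05 -2.3770e-05 -1.1885e-05
  Equil   9.9794e-05      0.112     0.3506
  solve Keq expr → x = -1.1885e-05; check Q = 4.4150e+05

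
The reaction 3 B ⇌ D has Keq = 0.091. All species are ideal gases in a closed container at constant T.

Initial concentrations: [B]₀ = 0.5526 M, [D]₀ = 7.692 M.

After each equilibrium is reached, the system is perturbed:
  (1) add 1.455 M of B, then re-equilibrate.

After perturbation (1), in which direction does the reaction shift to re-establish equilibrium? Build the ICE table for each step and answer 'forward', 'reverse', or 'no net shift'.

Direction: forward

Q₀ = 45.58 vs Keq = 0.091 ⇒ Q>K, reverse
Step 1:
                    B           D
  Initial      0.5526       7.692
  Change        3.595      -1.198
  Equil         4.148       6.494
  solve Keq expr → x = -1.198; check Q = 0.091
Then add 1.455 M of B.
Step 2:
                    B           D
  Initial       5.603       6.494
  Change       -1.361      0.4535
  Equil         4.242       6.947
  solve Keq expr → x = 0.4535; check Q = 0.091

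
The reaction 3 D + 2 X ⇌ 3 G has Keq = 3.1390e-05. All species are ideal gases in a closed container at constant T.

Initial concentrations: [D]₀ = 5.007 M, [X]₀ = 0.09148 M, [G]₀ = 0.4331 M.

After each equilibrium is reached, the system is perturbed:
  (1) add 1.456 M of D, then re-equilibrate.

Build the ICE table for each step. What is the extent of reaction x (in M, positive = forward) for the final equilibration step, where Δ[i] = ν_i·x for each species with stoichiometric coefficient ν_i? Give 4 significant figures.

x = 0.006292 M

Q₀ = 0.07734 vs Keq = 3.1390e-05 ⇒ Q>K, reverse
Step 1:
                  D         X         G
  I           5.007   0.09148    0.4331
  C          0.3529    0.2353   -0.3529
  E            5.36    0.3267   0.08021
  solve Keq expr → x = -0.1176; check Q = 3.1390e-05
Then add 1.456 M of D.
Step 2:
                  D         X         G
  I           6.816    0.3267   0.08021
  C        -0.01888  -0.01258   0.01888
  E           6.797    0.3142   0.09909
  solve Keq expr → x = 0.006292; check Q = 3.1390e-05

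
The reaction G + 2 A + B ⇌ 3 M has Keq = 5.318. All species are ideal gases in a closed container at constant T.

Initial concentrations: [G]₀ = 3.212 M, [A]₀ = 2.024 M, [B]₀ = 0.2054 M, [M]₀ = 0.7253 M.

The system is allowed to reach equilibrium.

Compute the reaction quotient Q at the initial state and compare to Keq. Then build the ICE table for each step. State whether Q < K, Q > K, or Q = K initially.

Q₀ = 0.1412; Q < K (proceeds forward)

Q₀ = 0.1412 vs Keq = 5.318 ⇒ Q<K, forward
Step 1:
                   G          A          B          M
  Initial      3.212      2.024     0.2054     0.7253
  Change     -0.1659    -0.3319    -0.1659     0.4978
  Equil        3.046      1.692    0.03945      1.223
  solve Keq expr → x = 0.1659; check Q = 5.318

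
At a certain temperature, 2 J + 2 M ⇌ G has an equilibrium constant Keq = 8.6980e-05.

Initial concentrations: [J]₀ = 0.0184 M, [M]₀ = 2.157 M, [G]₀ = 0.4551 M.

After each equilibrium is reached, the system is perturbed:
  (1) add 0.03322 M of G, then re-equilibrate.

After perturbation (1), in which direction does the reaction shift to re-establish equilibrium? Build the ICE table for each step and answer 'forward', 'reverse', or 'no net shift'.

Q₀ = 288.9 vs Keq = 8.6980e-05 ⇒ Q>K, reverse
Step 1:
                    J           M           G
  init         0.0184       2.157      0.4551
  Δ            0.9088      0.9088     -0.4544
  eq           0.9272       3.066  7.0282e-04
  solve Keq expr → x = -0.4544; check Q = 8.6980e-05
Then add 0.03322 M of G.
Step 2:
                    J           M           G
  init         0.9272       3.066     0.03392
  Δ           0.06616     0.06616    -0.03308
  eq           0.9934       3.132  8.4190e-04
  solve Keq expr → x = -0.03308; check Q = 8.6980e-05

Direction: reverse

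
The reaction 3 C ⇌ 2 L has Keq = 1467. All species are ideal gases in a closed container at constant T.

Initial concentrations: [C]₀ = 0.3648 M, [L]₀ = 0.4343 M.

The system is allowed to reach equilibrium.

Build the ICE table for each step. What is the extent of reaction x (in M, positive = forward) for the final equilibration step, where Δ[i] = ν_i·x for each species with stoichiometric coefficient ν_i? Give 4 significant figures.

x = 0.09995 M

Q₀ = 3.885 vs Keq = 1467 ⇒ Q<K, forward
Step 1:
                  C         L
  init       0.3648    0.4343
  Δ         -0.2998    0.1999
  eq        0.06496    0.6342
  solve Keq expr → x = 0.09995; check Q = 1467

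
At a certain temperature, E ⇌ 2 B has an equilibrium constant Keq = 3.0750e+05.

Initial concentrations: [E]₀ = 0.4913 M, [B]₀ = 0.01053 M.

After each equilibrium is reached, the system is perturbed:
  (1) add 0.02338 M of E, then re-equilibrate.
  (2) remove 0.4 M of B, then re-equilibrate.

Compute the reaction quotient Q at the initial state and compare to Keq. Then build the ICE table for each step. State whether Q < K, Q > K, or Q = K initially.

Q₀ = 2.2569e-04; Q < K (proceeds forward)

Q₀ = 2.2569e-04 vs Keq = 3.0750e+05 ⇒ Q<K, forward
Step 1:
                    E           B
  I            0.4913     0.01053
  C           -0.4913      0.9826
  E        3.2075e-06      0.9931
  solve Keq expr → x = 0.4913; check Q = 3.0750e+05
Then add 0.02338 M of E.
Step 2:
                    E           B
  I           0.02338      0.9931
  C          -0.02338     0.04676
  E        3.5166e-06        1.04
  solve Keq expr → x = 0.02338; check Q = 3.0750e+05
Then remove 0.4 M of B.
Step 3:
                    E           B
  I        3.5166e-06      0.6399
  C       -2.1850e-06  4.3701e-06
  E        1.3316e-06      0.6399
  solve Keq expr → x = 2.1850e-06; check Q = 3.0750e+05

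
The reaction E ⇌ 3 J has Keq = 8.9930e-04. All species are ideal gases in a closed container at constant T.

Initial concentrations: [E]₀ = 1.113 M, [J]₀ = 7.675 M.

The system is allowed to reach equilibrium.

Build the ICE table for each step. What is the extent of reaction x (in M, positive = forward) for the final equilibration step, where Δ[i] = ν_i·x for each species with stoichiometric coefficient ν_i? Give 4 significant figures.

Q₀ = 406.2 vs Keq = 8.9930e-04 ⇒ Q>K, reverse
Step 1:
                   E          J
  I            1.113      7.675
  C            2.509     -7.527
  E            3.622     0.1482
  solve Keq expr → x = -2.509; check Q = 8.9930e-04

x = -2.509 M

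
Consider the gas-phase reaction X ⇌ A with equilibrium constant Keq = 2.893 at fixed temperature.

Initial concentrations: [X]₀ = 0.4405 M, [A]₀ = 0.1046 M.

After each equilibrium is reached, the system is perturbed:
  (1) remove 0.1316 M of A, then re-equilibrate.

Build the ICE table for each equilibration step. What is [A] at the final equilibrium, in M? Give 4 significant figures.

[A]_eq = 0.3073 M

Q₀ = 0.2375 vs Keq = 2.893 ⇒ Q<K, forward
Step 1:
                  X         A
  Initial    0.4405    0.1046
  Change    -0.3005    0.3005
  Equil        0.14    0.4051
  solve Keq expr → x = 0.3005; check Q = 2.893
Then remove 0.1316 M of A.
Step 2:
                  X         A
  Initial      0.14    0.2735
  Change    -0.0338    0.0338
  Equil      0.1062    0.3073
  solve Keq expr → x = 0.0338; check Q = 2.893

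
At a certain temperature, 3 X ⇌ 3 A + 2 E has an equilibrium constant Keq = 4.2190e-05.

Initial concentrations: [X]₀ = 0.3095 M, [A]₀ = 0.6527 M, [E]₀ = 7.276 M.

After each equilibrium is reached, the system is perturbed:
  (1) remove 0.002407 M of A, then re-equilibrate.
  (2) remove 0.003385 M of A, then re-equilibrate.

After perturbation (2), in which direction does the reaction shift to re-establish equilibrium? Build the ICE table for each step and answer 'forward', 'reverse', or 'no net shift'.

Q₀ = 496.5 vs Keq = 4.2190e-05 ⇒ Q>K, reverse
Step 1:
                  X         A         E
  init       0.3095    0.6527     7.276
  Δ          0.6435   -0.6435    -0.429
  eq          0.953  0.009201     6.847
  solve Keq expr → x = -0.2145; check Q = 4.2190e-05
Then remove 0.002407 M of A.
Step 2:
                  X         A         E
  init        0.953  0.006794     6.847
  Δ       -0.002383  0.002383  0.001588
  eq         0.9506  0.009176     6.849
  solve Keq expr → x = 7.9419e-04; check Q = 4.2190e-05
Then remove 0.003385 M of A.
Step 3:
                  X         A         E
  init       0.9506  0.005791     6.849
  Δ       -0.003351  0.003351  0.002234
  eq         0.9473  0.009142     6.851
  solve Keq expr → x = 0.001117; check Q = 4.2190e-05

Direction: forward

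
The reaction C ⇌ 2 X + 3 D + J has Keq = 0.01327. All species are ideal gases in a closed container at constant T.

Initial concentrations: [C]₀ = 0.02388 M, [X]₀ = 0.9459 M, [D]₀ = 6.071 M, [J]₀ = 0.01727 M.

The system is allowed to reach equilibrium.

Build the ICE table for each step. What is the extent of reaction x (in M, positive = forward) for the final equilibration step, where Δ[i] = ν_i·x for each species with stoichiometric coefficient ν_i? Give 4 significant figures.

x = -0.01727 M

Q₀ = 144.8 vs Keq = 0.01327 ⇒ Q>K, reverse
Step 1:
                    C           X           D           J
  I           0.02388      0.9459       6.071     0.01727
  C           0.01727    -0.03453     -0.0518    -0.01727
  E           0.04115      0.9114       6.019  3.0144e-06
  solve Keq expr → x = -0.01727; check Q = 0.01327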